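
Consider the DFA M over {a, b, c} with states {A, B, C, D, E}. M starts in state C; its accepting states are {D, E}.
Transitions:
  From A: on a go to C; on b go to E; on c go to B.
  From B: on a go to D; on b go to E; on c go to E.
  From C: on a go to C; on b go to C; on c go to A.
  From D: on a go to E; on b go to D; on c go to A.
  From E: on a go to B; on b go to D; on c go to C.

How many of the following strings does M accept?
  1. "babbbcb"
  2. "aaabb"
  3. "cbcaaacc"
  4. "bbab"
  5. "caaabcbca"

"babbbcb": accepted
"aaabb": rejected
"cbcaaacc": rejected
"bbab": rejected
"caaabcbca": rejected

1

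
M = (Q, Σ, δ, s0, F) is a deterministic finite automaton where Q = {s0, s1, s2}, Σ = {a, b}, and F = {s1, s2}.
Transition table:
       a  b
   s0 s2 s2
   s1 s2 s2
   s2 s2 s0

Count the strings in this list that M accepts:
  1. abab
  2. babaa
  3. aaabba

abab: rejected
babaa: accepted
aaabba: accepted

2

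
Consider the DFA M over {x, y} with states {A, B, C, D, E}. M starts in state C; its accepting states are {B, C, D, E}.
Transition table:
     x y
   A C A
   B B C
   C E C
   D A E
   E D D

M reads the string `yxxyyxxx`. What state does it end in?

E

C --y--> C
C --x--> E
E --x--> D
D --y--> E
E --y--> D
D --x--> A
A --x--> C
C --x--> E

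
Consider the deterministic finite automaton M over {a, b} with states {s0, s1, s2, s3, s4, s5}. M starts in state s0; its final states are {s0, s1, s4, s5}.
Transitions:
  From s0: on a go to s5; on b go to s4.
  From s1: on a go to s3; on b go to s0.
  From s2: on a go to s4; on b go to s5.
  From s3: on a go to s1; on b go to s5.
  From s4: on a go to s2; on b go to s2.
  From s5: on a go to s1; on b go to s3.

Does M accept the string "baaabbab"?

accepted

s0 --b--> s4
s4 --a--> s2
s2 --a--> s4
s4 --a--> s2
s2 --b--> s5
s5 --b--> s3
s3 --a--> s1
s1 --b--> s0
End in state s0, which is an accepting state.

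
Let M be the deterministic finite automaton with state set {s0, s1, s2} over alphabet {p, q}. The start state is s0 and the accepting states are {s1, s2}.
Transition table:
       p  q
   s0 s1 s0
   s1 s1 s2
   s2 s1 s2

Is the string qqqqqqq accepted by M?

rejected

s0 --q--> s0
s0 --q--> s0
s0 --q--> s0
s0 --q--> s0
s0 --q--> s0
s0 --q--> s0
s0 --q--> s0
End in state s0, which is not an accepting state.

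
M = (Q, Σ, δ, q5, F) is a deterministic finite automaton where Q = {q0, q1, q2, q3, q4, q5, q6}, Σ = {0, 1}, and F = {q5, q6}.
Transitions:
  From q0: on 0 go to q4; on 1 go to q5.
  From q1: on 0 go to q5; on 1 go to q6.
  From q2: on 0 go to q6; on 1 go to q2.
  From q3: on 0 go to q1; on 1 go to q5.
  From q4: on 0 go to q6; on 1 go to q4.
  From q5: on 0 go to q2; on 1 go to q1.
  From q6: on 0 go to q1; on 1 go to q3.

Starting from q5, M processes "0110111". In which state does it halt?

q1

q5 --0--> q2
q2 --1--> q2
q2 --1--> q2
q2 --0--> q6
q6 --1--> q3
q3 --1--> q5
q5 --1--> q1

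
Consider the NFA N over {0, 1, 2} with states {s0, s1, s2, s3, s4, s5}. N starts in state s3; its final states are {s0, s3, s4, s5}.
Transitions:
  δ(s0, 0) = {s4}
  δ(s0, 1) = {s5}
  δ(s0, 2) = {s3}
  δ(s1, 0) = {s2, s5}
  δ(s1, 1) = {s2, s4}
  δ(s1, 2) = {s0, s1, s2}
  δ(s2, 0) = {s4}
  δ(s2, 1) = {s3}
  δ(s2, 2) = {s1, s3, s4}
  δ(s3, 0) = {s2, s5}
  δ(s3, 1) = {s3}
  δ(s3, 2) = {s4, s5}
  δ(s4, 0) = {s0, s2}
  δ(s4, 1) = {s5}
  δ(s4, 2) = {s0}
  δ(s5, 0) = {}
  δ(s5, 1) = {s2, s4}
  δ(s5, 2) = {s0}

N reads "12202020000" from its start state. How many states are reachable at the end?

2

Start: {s3}
read 1: {s3}
read 2: {s4, s5}
read 2: {s0}
read 0: {s4}
read 2: {s0}
read 0: {s4}
read 2: {s0}
read 0: {s4}
read 0: {s0, s2}
read 0: {s4}
read 0: {s0, s2}
Final reachable set {s0, s2} has 2 states.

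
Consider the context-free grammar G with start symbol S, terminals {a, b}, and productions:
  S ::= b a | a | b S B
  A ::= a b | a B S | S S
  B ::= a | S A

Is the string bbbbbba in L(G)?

no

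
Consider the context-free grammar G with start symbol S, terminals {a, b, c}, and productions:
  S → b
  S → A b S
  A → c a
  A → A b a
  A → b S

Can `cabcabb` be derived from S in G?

yes

S ⇒ AbS ⇒ cabS ⇒ cabAbS ⇒ cabcabS ⇒ cabcabb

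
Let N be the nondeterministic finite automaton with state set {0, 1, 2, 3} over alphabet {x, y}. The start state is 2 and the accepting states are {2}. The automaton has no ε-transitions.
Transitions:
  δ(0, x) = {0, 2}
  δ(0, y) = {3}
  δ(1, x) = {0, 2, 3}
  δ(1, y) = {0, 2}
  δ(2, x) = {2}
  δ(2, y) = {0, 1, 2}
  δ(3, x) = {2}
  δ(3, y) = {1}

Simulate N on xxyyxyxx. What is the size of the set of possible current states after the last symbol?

Start: {2}
read x: {2}
read x: {2}
read y: {0, 1, 2}
read y: {0, 1, 2, 3}
read x: {0, 2, 3}
read y: {0, 1, 2, 3}
read x: {0, 2, 3}
read x: {0, 2}
Final reachable set {0, 2} has 2 states.

2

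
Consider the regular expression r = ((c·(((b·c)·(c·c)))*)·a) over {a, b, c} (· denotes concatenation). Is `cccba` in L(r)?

No split of cccba into u·v has (c·(((b·c)·(c·c)))*) matching u and a matching v.

no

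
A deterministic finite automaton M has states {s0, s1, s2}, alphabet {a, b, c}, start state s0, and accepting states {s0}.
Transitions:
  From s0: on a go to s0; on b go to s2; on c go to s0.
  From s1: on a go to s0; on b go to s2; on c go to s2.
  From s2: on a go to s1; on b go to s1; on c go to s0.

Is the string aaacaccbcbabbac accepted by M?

accepted

s0 --a--> s0
s0 --a--> s0
s0 --a--> s0
s0 --c--> s0
s0 --a--> s0
s0 --c--> s0
s0 --c--> s0
s0 --b--> s2
s2 --c--> s0
s0 --b--> s2
s2 --a--> s1
s1 --b--> s2
s2 --b--> s1
s1 --a--> s0
s0 --c--> s0
End in state s0, which is an accepting state.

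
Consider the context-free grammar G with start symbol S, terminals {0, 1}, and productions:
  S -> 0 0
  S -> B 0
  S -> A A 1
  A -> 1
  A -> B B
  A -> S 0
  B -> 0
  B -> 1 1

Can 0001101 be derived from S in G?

yes

S ⇒ AA1 ⇒ S0A1 ⇒ 000A1 ⇒ 000BB1 ⇒ 00011B1 ⇒ 0001101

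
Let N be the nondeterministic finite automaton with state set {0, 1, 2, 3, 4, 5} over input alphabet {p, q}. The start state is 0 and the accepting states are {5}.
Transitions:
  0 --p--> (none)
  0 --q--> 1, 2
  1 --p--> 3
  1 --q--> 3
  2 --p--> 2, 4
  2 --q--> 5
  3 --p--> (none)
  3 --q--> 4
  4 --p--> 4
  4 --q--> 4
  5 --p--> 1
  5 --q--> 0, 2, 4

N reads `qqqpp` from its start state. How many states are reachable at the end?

Start: {0}
read q: {1, 2}
read q: {3, 5}
read q: {0, 2, 4}
read p: {2, 4}
read p: {2, 4}
Final reachable set {2, 4} has 2 states.

2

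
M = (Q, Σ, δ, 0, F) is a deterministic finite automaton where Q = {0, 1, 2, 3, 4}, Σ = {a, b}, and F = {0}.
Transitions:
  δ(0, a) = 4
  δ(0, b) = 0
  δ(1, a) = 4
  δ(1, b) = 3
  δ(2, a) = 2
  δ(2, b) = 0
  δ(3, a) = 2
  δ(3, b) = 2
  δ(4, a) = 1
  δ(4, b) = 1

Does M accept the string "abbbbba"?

rejected

0 --a--> 4
4 --b--> 1
1 --b--> 3
3 --b--> 2
2 --b--> 0
0 --b--> 0
0 --a--> 4
End in state 4, which is not an accepting state.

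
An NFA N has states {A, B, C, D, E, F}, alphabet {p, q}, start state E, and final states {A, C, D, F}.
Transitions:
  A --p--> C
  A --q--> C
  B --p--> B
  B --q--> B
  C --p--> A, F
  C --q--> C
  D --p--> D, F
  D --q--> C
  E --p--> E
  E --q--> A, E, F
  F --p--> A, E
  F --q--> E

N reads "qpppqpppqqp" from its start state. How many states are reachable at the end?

4

Start: {E}
read q: {A, E, F}
read p: {A, C, E}
read p: {A, C, E, F}
read p: {A, C, E, F}
read q: {A, C, E, F}
read p: {A, C, E, F}
read p: {A, C, E, F}
read p: {A, C, E, F}
read q: {A, C, E, F}
read q: {A, C, E, F}
read p: {A, C, E, F}
Final reachable set {A, C, E, F} has 4 states.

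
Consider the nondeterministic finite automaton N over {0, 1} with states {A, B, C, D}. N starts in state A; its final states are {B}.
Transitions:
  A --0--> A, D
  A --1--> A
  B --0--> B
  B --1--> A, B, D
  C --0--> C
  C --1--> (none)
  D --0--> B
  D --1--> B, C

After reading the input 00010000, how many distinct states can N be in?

4

Start: {A}
read 0: {A, D}
read 0: {A, B, D}
read 0: {A, B, D}
read 1: {A, B, C, D}
read 0: {A, B, C, D}
read 0: {A, B, C, D}
read 0: {A, B, C, D}
read 0: {A, B, C, D}
Final reachable set {A, B, C, D} has 4 states.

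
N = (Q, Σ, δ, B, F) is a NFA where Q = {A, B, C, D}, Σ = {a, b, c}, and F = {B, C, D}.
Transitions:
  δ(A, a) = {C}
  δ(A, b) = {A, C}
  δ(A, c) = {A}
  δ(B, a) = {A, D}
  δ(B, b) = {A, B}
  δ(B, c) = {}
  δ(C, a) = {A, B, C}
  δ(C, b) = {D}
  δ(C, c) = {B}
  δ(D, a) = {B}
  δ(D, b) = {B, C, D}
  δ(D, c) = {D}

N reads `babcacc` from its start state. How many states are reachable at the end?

Start: {B}
read b: {A, B}
read a: {A, C, D}
read b: {A, B, C, D}
read c: {A, B, D}
read a: {A, B, C, D}
read c: {A, B, D}
read c: {A, D}
Final reachable set {A, D} has 2 states.

2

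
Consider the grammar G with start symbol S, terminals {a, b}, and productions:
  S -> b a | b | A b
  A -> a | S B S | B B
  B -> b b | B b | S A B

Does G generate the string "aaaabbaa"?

no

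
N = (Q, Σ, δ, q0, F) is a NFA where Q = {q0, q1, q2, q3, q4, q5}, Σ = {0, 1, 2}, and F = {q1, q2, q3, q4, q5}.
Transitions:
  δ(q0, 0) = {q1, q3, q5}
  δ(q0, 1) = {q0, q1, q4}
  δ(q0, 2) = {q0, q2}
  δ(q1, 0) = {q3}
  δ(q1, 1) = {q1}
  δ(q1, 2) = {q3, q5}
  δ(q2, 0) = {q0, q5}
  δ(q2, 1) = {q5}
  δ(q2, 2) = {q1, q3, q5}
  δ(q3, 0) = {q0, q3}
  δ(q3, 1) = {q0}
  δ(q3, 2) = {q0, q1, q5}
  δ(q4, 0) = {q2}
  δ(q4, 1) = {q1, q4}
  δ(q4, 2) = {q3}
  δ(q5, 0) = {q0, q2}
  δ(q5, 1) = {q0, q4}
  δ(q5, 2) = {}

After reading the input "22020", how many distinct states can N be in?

Start: {q0}
read 2: {q0, q2}
read 2: {q0, q1, q2, q3, q5}
read 0: {q0, q1, q2, q3, q5}
read 2: {q0, q1, q2, q3, q5}
read 0: {q0, q1, q2, q3, q5}
Final reachable set {q0, q1, q2, q3, q5} has 5 states.

5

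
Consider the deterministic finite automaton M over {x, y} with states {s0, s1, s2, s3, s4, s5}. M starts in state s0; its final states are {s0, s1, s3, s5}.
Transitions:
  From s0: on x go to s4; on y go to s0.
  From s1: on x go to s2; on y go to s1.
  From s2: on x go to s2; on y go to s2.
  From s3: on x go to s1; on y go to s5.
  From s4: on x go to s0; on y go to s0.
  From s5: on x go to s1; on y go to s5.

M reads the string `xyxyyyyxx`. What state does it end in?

s0 --x--> s4
s4 --y--> s0
s0 --x--> s4
s4 --y--> s0
s0 --y--> s0
s0 --y--> s0
s0 --y--> s0
s0 --x--> s4
s4 --x--> s0

s0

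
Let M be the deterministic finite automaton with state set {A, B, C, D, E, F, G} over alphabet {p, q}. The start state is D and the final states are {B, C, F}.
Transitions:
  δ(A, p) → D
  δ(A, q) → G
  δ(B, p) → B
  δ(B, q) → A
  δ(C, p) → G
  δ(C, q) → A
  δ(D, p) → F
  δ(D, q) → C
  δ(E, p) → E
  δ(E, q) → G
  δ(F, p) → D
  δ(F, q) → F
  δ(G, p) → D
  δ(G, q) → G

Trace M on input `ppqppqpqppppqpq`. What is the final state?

C

D --p--> F
F --p--> D
D --q--> C
C --p--> G
G --p--> D
D --q--> C
C --p--> G
G --q--> G
G --p--> D
D --p--> F
F --p--> D
D --p--> F
F --q--> F
F --p--> D
D --q--> C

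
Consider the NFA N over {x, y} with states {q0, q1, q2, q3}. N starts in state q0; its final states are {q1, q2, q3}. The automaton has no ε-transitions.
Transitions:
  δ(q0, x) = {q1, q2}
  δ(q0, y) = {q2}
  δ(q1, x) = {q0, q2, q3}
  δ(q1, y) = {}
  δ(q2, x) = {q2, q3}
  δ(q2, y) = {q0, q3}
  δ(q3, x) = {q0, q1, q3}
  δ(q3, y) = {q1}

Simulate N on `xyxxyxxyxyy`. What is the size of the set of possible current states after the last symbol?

4

Start: {q0}
read x: {q1, q2}
read y: {q0, q3}
read x: {q0, q1, q2, q3}
read x: {q0, q1, q2, q3}
read y: {q0, q1, q2, q3}
read x: {q0, q1, q2, q3}
read x: {q0, q1, q2, q3}
read y: {q0, q1, q2, q3}
read x: {q0, q1, q2, q3}
read y: {q0, q1, q2, q3}
read y: {q0, q1, q2, q3}
Final reachable set {q0, q1, q2, q3} has 4 states.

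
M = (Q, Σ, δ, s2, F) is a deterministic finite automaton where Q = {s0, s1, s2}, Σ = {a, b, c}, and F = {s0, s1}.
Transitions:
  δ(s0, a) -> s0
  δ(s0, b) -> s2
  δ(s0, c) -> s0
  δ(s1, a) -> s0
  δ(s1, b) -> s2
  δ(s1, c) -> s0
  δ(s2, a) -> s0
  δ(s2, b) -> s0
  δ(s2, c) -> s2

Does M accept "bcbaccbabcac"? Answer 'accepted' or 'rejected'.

s2 --b--> s0
s0 --c--> s0
s0 --b--> s2
s2 --a--> s0
s0 --c--> s0
s0 --c--> s0
s0 --b--> s2
s2 --a--> s0
s0 --b--> s2
s2 --c--> s2
s2 --a--> s0
s0 --c--> s0
End in state s0, which is an accepting state.

accepted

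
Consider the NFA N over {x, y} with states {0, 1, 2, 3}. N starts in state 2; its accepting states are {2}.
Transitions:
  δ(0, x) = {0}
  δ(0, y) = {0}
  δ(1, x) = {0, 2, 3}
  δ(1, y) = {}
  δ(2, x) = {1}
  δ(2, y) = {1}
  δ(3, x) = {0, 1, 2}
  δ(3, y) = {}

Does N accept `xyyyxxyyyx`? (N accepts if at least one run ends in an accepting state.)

Start: {2}
read x: {1}
read y: {}
The reachable set is empty and stays empty for the remaining 8 symbols.
Reachable ∩ accepting = {} — empty.

rejected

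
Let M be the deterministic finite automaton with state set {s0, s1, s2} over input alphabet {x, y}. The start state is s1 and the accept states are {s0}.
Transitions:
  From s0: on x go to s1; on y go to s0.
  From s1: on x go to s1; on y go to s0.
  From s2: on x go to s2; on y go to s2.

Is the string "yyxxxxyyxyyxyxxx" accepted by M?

rejected

s1 --y--> s0
s0 --y--> s0
s0 --x--> s1
s1 --x--> s1
s1 --x--> s1
s1 --x--> s1
s1 --y--> s0
s0 --y--> s0
s0 --x--> s1
s1 --y--> s0
s0 --y--> s0
s0 --x--> s1
s1 --y--> s0
s0 --x--> s1
s1 --x--> s1
s1 --x--> s1
End in state s1, which is not an accepting state.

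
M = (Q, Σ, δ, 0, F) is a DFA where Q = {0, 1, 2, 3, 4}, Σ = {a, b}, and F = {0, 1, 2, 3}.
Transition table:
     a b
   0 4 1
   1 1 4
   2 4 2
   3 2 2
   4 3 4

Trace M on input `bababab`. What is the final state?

4

0 --b--> 1
1 --a--> 1
1 --b--> 4
4 --a--> 3
3 --b--> 2
2 --a--> 4
4 --b--> 4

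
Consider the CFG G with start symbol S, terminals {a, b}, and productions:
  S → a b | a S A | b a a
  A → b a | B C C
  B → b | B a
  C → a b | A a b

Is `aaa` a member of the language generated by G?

no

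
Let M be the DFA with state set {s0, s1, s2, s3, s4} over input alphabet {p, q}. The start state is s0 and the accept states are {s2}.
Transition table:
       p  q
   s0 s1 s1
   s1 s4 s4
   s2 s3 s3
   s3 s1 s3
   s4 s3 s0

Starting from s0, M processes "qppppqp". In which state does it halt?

s0 --q--> s1
s1 --p--> s4
s4 --p--> s3
s3 --p--> s1
s1 --p--> s4
s4 --q--> s0
s0 --p--> s1

s1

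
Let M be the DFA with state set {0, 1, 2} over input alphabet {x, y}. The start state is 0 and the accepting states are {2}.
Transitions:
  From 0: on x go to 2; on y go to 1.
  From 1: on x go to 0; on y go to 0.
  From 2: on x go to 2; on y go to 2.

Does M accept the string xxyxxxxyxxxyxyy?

0 --x--> 2
2 --x--> 2
2 --y--> 2
2 --x--> 2
2 --x--> 2
2 --x--> 2
2 --x--> 2
2 --y--> 2
2 --x--> 2
2 --x--> 2
2 --x--> 2
2 --y--> 2
2 --x--> 2
2 --y--> 2
2 --y--> 2
End in state 2, which is an accepting state.

accepted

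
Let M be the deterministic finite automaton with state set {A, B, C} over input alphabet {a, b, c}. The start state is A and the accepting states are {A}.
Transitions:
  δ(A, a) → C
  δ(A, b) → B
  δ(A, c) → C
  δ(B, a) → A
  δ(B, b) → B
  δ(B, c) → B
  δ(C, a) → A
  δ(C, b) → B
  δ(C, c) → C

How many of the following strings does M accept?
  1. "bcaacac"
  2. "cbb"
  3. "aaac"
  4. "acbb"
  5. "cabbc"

0

"bcaacac": rejected
"cbb": rejected
"aaac": rejected
"acbb": rejected
"cabbc": rejected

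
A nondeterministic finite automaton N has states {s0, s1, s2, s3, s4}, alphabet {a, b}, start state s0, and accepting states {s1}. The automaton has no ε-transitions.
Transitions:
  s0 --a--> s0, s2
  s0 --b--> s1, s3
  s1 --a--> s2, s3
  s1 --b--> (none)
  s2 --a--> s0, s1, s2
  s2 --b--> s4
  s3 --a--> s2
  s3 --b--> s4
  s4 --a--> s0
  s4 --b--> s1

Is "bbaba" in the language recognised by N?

Start: {s0}
read b: {s1, s3}
read b: {s4}
read a: {s0}
read b: {s1, s3}
read a: {s2, s3}
Reachable ∩ accepting = {} — empty.

rejected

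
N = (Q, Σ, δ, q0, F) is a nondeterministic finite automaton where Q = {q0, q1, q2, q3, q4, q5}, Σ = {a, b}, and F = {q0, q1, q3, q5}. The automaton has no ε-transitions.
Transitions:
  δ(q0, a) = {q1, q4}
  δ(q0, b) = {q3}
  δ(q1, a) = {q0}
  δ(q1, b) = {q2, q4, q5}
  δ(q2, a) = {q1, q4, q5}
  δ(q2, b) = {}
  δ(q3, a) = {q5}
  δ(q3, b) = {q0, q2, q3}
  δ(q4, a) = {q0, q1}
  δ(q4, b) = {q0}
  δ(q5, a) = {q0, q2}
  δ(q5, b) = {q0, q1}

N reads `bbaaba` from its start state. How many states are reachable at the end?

Start: {q0}
read b: {q3}
read b: {q0, q2, q3}
read a: {q1, q4, q5}
read a: {q0, q1, q2}
read b: {q2, q3, q4, q5}
read a: {q0, q1, q2, q4, q5}
Final reachable set {q0, q1, q2, q4, q5} has 5 states.

5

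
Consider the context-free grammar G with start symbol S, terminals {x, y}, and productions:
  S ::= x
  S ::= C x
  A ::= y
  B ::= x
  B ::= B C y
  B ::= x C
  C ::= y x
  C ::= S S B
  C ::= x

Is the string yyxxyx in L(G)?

no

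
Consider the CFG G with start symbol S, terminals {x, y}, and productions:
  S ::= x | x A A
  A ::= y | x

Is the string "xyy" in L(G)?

S ⇒ xAA ⇒ xyA ⇒ xyy

yes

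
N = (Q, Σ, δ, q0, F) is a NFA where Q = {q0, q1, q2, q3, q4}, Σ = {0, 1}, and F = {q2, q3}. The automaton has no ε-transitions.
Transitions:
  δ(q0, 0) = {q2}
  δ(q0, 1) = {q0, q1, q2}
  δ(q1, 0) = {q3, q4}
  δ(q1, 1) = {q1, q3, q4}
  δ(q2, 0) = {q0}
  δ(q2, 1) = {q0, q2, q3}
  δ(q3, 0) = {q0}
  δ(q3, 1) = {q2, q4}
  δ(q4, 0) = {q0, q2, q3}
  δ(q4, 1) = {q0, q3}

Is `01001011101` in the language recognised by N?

Start: {q0}
read 0: {q2}
read 1: {q0, q2, q3}
read 0: {q0, q2}
read 0: {q0, q2}
read 1: {q0, q1, q2, q3}
read 0: {q0, q2, q3, q4}
read 1: {q0, q1, q2, q3, q4}
read 1: {q0, q1, q2, q3, q4}
read 1: {q0, q1, q2, q3, q4}
read 0: {q0, q2, q3, q4}
read 1: {q0, q1, q2, q3, q4}
Reachable ∩ accepting = {q2, q3} — nonempty.

accepted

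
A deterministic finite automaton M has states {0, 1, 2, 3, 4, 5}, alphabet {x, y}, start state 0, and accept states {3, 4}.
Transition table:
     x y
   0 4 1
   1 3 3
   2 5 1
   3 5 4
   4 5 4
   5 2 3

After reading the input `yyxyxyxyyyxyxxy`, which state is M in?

0 --y--> 1
1 --y--> 3
3 --x--> 5
5 --y--> 3
3 --x--> 5
5 --y--> 3
3 --x--> 5
5 --y--> 3
3 --y--> 4
4 --y--> 4
4 --x--> 5
5 --y--> 3
3 --x--> 5
5 --x--> 2
2 --y--> 1

1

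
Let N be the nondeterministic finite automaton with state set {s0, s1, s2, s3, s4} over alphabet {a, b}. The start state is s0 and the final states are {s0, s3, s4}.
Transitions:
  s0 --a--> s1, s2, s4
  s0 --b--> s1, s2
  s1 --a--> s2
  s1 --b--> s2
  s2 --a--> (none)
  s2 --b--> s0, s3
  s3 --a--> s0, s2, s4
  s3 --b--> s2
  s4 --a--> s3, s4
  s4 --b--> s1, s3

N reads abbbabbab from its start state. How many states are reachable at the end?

Start: {s0}
read a: {s1, s2, s4}
read b: {s0, s1, s2, s3}
read b: {s0, s1, s2, s3}
read b: {s0, s1, s2, s3}
read a: {s0, s1, s2, s4}
read b: {s0, s1, s2, s3}
read b: {s0, s1, s2, s3}
read a: {s0, s1, s2, s4}
read b: {s0, s1, s2, s3}
Final reachable set {s0, s1, s2, s3} has 4 states.

4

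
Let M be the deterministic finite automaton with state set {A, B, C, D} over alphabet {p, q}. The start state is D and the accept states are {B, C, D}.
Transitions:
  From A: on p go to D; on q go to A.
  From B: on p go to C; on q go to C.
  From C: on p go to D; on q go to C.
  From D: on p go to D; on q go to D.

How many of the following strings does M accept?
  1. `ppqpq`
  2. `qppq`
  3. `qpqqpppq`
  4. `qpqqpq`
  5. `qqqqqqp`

5

`ppqpq`: accepted
`qppq`: accepted
`qpqqpppq`: accepted
`qpqqpq`: accepted
`qqqqqqp`: accepted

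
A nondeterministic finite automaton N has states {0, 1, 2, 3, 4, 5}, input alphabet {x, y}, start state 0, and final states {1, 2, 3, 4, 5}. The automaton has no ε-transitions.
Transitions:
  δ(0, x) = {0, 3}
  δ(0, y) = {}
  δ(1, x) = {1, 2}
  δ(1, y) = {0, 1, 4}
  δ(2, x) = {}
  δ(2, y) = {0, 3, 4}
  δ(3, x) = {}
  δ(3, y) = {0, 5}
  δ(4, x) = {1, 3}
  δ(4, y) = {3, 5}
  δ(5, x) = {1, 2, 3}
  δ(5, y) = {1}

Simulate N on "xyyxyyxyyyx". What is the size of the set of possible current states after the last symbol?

4

Start: {0}
read x: {0, 3}
read y: {0, 5}
read y: {1}
read x: {1, 2}
read y: {0, 1, 3, 4}
read y: {0, 1, 3, 4, 5}
read x: {0, 1, 2, 3}
read y: {0, 1, 3, 4, 5}
read y: {0, 1, 3, 4, 5}
read y: {0, 1, 3, 4, 5}
read x: {0, 1, 2, 3}
Final reachable set {0, 1, 2, 3} has 4 states.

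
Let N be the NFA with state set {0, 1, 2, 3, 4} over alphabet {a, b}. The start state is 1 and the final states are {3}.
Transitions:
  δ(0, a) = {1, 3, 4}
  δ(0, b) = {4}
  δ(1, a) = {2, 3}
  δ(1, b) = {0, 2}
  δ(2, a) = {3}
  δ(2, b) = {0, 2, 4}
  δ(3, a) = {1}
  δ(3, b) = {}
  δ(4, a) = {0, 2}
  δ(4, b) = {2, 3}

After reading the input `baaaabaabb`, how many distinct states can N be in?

Start: {1}
read b: {0, 2}
read a: {1, 3, 4}
read a: {0, 1, 2, 3}
read a: {1, 2, 3, 4}
read a: {0, 1, 2, 3}
read b: {0, 2, 4}
read a: {0, 1, 2, 3, 4}
read a: {0, 1, 2, 3, 4}
read b: {0, 2, 3, 4}
read b: {0, 2, 3, 4}
Final reachable set {0, 2, 3, 4} has 4 states.

4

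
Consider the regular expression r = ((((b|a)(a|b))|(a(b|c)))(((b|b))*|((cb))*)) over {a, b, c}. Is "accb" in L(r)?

yes

Split as ac·cb: (((b|a)(a|b))|(a(b|c))) matches ac and (((b|b))*|((cb))*) matches cb.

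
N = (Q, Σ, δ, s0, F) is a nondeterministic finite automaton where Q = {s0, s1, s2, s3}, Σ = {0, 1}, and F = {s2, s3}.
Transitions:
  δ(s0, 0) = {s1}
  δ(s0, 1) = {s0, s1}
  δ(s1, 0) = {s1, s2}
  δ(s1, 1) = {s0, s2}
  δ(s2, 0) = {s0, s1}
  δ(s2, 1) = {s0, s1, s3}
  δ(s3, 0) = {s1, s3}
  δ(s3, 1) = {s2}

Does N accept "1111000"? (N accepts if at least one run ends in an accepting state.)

accepted

Start: {s0}
read 1: {s0, s1}
read 1: {s0, s1, s2}
read 1: {s0, s1, s2, s3}
read 1: {s0, s1, s2, s3}
read 0: {s0, s1, s2, s3}
read 0: {s0, s1, s2, s3}
read 0: {s0, s1, s2, s3}
Reachable ∩ accepting = {s2, s3} — nonempty.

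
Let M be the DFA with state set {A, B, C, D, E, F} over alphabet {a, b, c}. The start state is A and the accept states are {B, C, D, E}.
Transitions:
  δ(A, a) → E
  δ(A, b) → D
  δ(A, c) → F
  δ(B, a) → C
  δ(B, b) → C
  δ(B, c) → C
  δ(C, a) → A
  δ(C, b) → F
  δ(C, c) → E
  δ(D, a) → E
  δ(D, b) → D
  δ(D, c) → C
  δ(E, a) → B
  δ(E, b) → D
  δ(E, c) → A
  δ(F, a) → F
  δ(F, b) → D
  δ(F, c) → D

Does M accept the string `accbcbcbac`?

A --a--> E
E --c--> A
A --c--> F
F --b--> D
D --c--> C
C --b--> F
F --c--> D
D --b--> D
D --a--> E
E --c--> A
End in state A, which is not an accepting state.

rejected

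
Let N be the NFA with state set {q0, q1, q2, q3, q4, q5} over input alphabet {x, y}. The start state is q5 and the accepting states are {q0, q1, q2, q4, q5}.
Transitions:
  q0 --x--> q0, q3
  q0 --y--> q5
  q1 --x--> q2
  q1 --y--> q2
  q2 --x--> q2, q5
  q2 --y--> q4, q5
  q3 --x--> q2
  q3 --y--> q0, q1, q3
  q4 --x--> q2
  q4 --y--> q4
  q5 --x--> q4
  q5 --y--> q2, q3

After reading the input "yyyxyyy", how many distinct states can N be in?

6

Start: {q5}
read y: {q2, q3}
read y: {q0, q1, q3, q4, q5}
read y: {q0, q1, q2, q3, q4, q5}
read x: {q0, q2, q3, q4, q5}
read y: {q0, q1, q2, q3, q4, q5}
read y: {q0, q1, q2, q3, q4, q5}
read y: {q0, q1, q2, q3, q4, q5}
Final reachable set {q0, q1, q2, q3, q4, q5} has 6 states.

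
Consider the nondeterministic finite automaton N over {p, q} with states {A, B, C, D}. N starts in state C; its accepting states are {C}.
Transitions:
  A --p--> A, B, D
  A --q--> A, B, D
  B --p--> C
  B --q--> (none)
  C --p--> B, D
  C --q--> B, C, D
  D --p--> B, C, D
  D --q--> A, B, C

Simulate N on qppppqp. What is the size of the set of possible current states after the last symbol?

4

Start: {C}
read q: {B, C, D}
read p: {B, C, D}
read p: {B, C, D}
read p: {B, C, D}
read p: {B, C, D}
read q: {A, B, C, D}
read p: {A, B, C, D}
Final reachable set {A, B, C, D} has 4 states.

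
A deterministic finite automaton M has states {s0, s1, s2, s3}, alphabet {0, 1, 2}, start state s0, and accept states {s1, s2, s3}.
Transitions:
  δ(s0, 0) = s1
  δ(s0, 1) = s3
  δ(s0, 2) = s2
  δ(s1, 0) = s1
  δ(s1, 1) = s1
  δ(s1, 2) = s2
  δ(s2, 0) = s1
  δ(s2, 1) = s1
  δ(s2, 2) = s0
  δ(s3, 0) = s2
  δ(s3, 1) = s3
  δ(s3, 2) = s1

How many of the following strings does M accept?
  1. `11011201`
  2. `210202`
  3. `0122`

`11011201`: accepted
`210202`: accepted
`0122`: rejected

2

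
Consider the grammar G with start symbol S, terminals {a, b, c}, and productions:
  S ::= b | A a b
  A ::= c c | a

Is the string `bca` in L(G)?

no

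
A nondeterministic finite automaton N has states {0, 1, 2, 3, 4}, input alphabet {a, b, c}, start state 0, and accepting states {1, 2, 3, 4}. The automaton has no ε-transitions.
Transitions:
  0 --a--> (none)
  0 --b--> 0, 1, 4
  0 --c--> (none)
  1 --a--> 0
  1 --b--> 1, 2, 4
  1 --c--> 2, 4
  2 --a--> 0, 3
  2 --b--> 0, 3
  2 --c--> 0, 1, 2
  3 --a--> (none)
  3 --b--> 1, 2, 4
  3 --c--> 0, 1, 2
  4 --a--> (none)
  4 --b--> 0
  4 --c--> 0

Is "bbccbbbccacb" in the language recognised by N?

Start: {0}
read b: {0, 1, 4}
read b: {0, 1, 2, 4}
read c: {0, 1, 2, 4}
read c: {0, 1, 2, 4}
read b: {0, 1, 2, 3, 4}
read b: {0, 1, 2, 3, 4}
read b: {0, 1, 2, 3, 4}
read c: {0, 1, 2, 4}
read c: {0, 1, 2, 4}
read a: {0, 3}
read c: {0, 1, 2}
read b: {0, 1, 2, 3, 4}
Reachable ∩ accepting = {1, 2, 3, 4} — nonempty.

accepted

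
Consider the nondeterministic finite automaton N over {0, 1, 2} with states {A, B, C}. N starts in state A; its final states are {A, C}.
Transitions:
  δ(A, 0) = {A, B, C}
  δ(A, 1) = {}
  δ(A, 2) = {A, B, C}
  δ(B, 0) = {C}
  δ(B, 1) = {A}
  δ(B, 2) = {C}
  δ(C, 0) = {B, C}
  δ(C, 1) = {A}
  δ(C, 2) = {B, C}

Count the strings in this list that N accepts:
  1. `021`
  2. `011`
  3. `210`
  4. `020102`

`021`: accepted
`011`: rejected
`210`: accepted
`020102`: accepted

3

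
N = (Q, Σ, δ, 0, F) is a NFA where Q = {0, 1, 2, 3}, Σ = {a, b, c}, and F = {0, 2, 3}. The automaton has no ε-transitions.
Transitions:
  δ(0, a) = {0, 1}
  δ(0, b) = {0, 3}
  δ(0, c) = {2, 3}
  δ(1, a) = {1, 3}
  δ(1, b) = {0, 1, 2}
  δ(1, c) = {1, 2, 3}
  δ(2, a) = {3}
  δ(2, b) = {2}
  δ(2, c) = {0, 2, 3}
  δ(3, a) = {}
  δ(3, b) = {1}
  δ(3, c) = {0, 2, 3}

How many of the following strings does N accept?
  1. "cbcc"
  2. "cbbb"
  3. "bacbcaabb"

3

"cbcc": accepted
"cbbb": accepted
"bacbcaabb": accepted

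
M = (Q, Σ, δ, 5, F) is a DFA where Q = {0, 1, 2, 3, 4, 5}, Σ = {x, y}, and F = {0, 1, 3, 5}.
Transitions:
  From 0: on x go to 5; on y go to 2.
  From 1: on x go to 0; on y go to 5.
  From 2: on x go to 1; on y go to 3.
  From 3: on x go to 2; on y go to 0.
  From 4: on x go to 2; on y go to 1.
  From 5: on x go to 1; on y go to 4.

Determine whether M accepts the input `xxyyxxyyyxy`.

5 --x--> 1
1 --x--> 0
0 --y--> 2
2 --y--> 3
3 --x--> 2
2 --x--> 1
1 --y--> 5
5 --y--> 4
4 --y--> 1
1 --x--> 0
0 --y--> 2
End in state 2, which is not an accepting state.

rejected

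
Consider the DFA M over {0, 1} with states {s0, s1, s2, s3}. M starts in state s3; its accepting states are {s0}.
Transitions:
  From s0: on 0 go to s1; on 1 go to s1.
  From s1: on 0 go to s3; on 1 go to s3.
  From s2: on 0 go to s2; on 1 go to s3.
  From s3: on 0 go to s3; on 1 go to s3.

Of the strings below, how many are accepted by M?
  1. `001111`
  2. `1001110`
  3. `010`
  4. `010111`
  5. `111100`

`001111`: rejected
`1001110`: rejected
`010`: rejected
`010111`: rejected
`111100`: rejected

0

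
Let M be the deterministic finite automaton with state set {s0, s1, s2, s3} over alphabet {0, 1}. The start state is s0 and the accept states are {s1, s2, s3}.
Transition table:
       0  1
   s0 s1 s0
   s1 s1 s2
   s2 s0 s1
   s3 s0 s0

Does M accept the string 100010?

rejected

s0 --1--> s0
s0 --0--> s1
s1 --0--> s1
s1 --0--> s1
s1 --1--> s2
s2 --0--> s0
End in state s0, which is not an accepting state.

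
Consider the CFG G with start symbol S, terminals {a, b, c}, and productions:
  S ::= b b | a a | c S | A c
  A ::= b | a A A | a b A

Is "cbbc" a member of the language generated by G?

no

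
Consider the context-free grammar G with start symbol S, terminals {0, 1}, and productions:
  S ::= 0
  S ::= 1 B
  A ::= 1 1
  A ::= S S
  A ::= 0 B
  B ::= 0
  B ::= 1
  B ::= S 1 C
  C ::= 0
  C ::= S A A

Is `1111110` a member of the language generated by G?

no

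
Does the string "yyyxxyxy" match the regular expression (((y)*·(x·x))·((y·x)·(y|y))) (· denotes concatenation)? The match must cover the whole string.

Split as yyyxx·yxy: ((y)*·(x·x)) matches yyyxx and ((y·x)·(y|y)) matches yxy.

yes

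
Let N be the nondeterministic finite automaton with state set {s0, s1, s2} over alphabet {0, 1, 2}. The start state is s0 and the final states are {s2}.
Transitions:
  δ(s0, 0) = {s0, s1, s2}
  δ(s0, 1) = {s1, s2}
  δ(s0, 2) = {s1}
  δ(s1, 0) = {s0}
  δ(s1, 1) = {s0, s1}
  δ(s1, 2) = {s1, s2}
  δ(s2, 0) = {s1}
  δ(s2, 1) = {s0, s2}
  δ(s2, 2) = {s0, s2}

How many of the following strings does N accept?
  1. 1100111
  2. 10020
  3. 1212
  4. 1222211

1100111: accepted
10020: accepted
1212: accepted
1222211: accepted

4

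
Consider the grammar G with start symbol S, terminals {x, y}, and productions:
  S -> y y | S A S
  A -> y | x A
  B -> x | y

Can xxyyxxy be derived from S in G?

no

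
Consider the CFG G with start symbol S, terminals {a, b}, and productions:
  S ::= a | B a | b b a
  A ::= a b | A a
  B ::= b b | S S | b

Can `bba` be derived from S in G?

S ⇒ bba

yes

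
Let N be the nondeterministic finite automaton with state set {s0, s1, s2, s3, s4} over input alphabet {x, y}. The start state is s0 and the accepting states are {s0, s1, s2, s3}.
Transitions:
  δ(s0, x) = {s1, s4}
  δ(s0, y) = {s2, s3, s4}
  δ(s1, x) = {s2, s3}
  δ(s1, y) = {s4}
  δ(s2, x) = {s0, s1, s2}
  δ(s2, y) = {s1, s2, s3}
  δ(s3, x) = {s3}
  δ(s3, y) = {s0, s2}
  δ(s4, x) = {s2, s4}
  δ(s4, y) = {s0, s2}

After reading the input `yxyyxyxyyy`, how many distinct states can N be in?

Start: {s0}
read y: {s2, s3, s4}
read x: {s0, s1, s2, s3, s4}
read y: {s0, s1, s2, s3, s4}
read y: {s0, s1, s2, s3, s4}
read x: {s0, s1, s2, s3, s4}
read y: {s0, s1, s2, s3, s4}
read x: {s0, s1, s2, s3, s4}
read y: {s0, s1, s2, s3, s4}
read y: {s0, s1, s2, s3, s4}
read y: {s0, s1, s2, s3, s4}
Final reachable set {s0, s1, s2, s3, s4} has 5 states.

5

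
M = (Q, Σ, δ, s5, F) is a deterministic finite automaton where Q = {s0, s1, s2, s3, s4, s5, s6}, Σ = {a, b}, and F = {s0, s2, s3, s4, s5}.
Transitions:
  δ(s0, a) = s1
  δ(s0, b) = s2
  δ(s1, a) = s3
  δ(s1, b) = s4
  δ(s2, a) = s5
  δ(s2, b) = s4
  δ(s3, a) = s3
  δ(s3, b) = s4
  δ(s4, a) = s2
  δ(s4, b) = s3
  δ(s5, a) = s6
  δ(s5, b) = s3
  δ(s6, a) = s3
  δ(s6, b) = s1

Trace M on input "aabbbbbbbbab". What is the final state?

s4

s5 --a--> s6
s6 --a--> s3
s3 --b--> s4
s4 --b--> s3
s3 --b--> s4
s4 --b--> s3
s3 --b--> s4
s4 --b--> s3
s3 --b--> s4
s4 --b--> s3
s3 --a--> s3
s3 --b--> s4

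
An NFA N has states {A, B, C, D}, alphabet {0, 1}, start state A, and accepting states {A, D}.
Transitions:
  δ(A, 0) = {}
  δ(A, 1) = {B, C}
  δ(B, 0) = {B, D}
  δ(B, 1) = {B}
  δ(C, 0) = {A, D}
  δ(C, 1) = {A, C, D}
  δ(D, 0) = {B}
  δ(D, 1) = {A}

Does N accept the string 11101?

Start: {A}
read 1: {B, C}
read 1: {A, B, C, D}
read 1: {A, B, C, D}
read 0: {A, B, D}
read 1: {A, B, C}
Reachable ∩ accepting = {A} — nonempty.

accepted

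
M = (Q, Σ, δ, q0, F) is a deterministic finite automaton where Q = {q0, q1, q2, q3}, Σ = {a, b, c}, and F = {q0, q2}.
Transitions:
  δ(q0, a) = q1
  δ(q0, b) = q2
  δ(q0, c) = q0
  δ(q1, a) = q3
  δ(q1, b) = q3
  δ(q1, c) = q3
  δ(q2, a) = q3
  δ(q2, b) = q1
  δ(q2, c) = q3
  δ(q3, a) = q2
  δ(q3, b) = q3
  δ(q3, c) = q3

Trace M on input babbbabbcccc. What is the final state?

q3

q0 --b--> q2
q2 --a--> q3
q3 --b--> q3
q3 --b--> q3
q3 --b--> q3
q3 --a--> q2
q2 --b--> q1
q1 --b--> q3
q3 --c--> q3
q3 --c--> q3
q3 --c--> q3
q3 --c--> q3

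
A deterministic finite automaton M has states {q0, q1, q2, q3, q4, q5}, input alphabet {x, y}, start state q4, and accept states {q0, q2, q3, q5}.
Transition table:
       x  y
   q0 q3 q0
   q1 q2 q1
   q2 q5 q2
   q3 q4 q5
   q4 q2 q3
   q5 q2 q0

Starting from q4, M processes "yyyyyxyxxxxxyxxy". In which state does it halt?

q2

q4 --y--> q3
q3 --y--> q5
q5 --y--> q0
q0 --y--> q0
q0 --y--> q0
q0 --x--> q3
q3 --y--> q5
q5 --x--> q2
q2 --x--> q5
q5 --x--> q2
q2 --x--> q5
q5 --x--> q2
q2 --y--> q2
q2 --x--> q5
q5 --x--> q2
q2 --y--> q2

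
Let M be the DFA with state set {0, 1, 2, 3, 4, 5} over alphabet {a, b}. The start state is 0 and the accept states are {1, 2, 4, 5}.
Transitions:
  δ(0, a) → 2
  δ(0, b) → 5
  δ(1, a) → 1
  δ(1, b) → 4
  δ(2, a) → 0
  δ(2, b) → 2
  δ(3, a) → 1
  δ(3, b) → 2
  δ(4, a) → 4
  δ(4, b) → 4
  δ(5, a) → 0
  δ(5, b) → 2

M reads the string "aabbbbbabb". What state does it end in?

0 --a--> 2
2 --a--> 0
0 --b--> 5
5 --b--> 2
2 --b--> 2
2 --b--> 2
2 --b--> 2
2 --a--> 0
0 --b--> 5
5 --b--> 2

2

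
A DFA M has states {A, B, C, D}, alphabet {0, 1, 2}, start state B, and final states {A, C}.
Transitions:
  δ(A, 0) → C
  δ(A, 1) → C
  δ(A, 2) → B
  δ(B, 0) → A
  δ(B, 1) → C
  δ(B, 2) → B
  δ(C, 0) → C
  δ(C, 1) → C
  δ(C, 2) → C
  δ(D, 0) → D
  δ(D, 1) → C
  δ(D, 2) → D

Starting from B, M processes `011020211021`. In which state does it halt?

B --0--> A
A --1--> C
C --1--> C
C --0--> C
C --2--> C
C --0--> C
C --2--> C
C --1--> C
C --1--> C
C --0--> C
C --2--> C
C --1--> C

C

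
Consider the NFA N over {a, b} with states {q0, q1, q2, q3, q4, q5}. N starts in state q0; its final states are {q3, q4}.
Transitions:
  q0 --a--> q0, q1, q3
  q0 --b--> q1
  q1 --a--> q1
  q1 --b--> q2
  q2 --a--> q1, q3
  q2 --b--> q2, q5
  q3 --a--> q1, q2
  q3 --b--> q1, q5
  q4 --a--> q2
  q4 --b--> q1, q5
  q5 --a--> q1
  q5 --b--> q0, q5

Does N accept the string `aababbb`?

Start: {q0}
read a: {q0, q1, q3}
read a: {q0, q1, q2, q3}
read b: {q1, q2, q5}
read a: {q1, q3}
read b: {q1, q2, q5}
read b: {q0, q2, q5}
read b: {q0, q1, q2, q5}
Reachable ∩ accepting = {} — empty.

rejected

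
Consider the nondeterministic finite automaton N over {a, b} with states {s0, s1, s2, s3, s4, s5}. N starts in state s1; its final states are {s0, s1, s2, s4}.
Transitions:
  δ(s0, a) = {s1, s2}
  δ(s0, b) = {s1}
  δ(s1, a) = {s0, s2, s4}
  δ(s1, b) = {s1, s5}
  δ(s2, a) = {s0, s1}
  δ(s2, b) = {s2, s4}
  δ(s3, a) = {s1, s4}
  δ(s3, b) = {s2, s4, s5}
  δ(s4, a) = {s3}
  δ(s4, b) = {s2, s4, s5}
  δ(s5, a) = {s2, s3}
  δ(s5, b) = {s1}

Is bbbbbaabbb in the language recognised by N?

Start: {s1}
read b: {s1, s5}
read b: {s1, s5}
read b: {s1, s5}
read b: {s1, s5}
read b: {s1, s5}
read a: {s0, s2, s3, s4}
read a: {s0, s1, s2, s3, s4}
read b: {s1, s2, s4, s5}
read b: {s1, s2, s4, s5}
read b: {s1, s2, s4, s5}
Reachable ∩ accepting = {s1, s2, s4} — nonempty.

accepted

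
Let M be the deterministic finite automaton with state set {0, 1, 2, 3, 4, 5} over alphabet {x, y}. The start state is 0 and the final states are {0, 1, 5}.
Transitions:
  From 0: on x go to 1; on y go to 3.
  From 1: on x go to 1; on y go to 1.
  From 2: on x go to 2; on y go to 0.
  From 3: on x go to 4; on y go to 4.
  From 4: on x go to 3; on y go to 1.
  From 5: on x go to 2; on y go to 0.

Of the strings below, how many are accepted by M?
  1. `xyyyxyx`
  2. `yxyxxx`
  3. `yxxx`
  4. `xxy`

`xyyyxyx`: accepted
`yxyxxx`: accepted
`yxxx`: rejected
`xxy`: accepted

3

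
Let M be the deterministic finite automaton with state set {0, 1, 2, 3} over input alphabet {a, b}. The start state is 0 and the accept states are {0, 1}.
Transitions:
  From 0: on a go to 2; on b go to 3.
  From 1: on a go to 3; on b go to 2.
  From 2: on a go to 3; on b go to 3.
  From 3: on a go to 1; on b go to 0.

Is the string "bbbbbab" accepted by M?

0 --b--> 3
3 --b--> 0
0 --b--> 3
3 --b--> 0
0 --b--> 3
3 --a--> 1
1 --b--> 2
End in state 2, which is not an accepting state.

rejected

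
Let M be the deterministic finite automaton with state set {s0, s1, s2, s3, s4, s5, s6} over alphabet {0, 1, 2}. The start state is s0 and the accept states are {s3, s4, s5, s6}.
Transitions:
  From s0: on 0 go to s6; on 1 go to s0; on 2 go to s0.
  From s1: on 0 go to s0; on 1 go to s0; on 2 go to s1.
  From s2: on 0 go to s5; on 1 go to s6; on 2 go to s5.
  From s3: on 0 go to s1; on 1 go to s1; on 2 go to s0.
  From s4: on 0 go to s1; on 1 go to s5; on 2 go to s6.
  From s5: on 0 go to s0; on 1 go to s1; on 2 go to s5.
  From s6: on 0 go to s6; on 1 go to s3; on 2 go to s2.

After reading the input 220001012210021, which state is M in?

s6

s0 --2--> s0
s0 --2--> s0
s0 --0--> s6
s6 --0--> s6
s6 --0--> s6
s6 --1--> s3
s3 --0--> s1
s1 --1--> s0
s0 --2--> s0
s0 --2--> s0
s0 --1--> s0
s0 --0--> s6
s6 --0--> s6
s6 --2--> s2
s2 --1--> s6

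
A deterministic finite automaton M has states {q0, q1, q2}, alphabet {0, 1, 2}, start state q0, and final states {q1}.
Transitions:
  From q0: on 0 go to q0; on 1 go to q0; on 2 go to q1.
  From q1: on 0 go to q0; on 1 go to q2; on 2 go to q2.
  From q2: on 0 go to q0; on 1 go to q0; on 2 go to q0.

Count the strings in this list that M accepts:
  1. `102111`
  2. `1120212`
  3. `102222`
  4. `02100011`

1

`102111`: rejected
`1120212`: rejected
`102222`: accepted
`02100011`: rejected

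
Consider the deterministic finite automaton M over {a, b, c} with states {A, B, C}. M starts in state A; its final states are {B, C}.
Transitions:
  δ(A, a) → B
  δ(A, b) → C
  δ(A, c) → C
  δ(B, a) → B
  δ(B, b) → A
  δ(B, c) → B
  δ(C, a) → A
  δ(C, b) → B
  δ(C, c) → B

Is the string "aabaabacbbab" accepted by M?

accepted

A --a--> B
B --a--> B
B --b--> A
A --a--> B
B --a--> B
B --b--> A
A --a--> B
B --c--> B
B --b--> A
A --b--> C
C --a--> A
A --b--> C
End in state C, which is an accepting state.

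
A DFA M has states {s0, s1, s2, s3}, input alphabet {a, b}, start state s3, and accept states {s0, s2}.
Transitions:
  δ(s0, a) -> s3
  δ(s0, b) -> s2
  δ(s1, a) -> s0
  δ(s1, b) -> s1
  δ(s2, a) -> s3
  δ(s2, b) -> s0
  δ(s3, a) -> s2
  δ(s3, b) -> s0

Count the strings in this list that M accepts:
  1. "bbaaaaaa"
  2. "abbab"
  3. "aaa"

3

"bbaaaaaa": accepted
"abbab": accepted
"aaa": accepted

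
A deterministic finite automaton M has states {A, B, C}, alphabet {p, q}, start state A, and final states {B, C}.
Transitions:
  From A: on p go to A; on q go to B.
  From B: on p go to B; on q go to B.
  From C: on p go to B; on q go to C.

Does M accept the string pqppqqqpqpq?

A --p--> A
A --q--> B
B --p--> B
B --p--> B
B --q--> B
B --q--> B
B --q--> B
B --p--> B
B --q--> B
B --p--> B
B --q--> B
End in state B, which is an accepting state.

accepted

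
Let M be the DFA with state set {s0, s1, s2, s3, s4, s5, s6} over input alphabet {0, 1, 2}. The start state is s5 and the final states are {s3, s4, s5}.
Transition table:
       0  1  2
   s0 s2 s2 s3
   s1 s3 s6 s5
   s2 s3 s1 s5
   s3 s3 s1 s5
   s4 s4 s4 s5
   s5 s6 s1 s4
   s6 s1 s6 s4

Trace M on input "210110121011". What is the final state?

s5 --2--> s4
s4 --1--> s4
s4 --0--> s4
s4 --1--> s4
s4 --1--> s4
s4 --0--> s4
s4 --1--> s4
s4 --2--> s5
s5 --1--> s1
s1 --0--> s3
s3 --1--> s1
s1 --1--> s6

s6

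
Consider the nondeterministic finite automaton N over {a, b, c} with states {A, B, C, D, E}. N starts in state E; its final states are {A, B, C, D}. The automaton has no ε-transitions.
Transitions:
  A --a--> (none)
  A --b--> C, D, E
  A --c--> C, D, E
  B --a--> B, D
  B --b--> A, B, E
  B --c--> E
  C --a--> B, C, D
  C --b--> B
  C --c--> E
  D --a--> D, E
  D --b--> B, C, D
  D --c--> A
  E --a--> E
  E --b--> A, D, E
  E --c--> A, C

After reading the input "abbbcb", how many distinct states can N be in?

Start: {E}
read a: {E}
read b: {A, D, E}
read b: {A, B, C, D, E}
read b: {A, B, C, D, E}
read c: {A, C, D, E}
read b: {A, B, C, D, E}
Final reachable set {A, B, C, D, E} has 5 states.

5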